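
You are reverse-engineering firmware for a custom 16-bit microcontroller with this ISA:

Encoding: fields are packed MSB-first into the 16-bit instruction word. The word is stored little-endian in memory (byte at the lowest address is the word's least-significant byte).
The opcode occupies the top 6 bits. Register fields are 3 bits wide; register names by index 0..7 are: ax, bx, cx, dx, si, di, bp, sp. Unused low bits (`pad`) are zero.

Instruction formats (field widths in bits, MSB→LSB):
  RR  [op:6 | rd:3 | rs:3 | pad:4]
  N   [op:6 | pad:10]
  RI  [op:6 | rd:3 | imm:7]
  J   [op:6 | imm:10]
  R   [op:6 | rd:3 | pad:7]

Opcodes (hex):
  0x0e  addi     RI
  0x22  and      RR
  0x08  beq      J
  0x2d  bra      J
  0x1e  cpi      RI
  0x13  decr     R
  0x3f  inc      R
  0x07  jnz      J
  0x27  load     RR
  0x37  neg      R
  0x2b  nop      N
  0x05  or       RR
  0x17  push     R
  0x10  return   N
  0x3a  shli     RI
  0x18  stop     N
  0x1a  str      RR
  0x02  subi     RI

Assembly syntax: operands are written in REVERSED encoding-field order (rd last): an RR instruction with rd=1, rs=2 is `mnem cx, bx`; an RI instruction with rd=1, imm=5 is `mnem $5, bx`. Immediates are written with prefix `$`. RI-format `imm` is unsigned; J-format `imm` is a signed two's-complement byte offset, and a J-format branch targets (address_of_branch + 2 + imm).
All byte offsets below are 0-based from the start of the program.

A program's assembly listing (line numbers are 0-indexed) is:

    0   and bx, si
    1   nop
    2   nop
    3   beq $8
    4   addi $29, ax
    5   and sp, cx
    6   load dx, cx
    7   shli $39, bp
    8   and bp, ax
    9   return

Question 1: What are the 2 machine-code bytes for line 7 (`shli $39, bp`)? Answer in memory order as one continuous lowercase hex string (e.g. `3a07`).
27eb

line 7 (shli): pack op=0x3a:6|rd=6:3|imm=39:7 = 0xeb27; little→ 27 eb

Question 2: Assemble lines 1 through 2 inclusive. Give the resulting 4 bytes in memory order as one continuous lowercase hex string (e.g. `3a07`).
1. nop fields op=0x2b:6|pad=0:10 → word ac00h → 00 ac
2. nop fields op=0x2b:6|pad=0:10 → word ac00h → 00 ac

00ac00ac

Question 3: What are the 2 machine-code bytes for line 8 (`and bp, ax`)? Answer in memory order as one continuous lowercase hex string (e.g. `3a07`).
L8: and op=0x22:6|rd=0:3|rs=6:3|pad=0:4 ⇒ 0x8860 ⇒ little 60 88

6088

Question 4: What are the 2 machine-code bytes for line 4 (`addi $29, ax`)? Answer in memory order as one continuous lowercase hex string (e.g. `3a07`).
4. addi fields op=0xe:6|rd=0:3|imm=29:7 → word 381dh → 1d 38

1d38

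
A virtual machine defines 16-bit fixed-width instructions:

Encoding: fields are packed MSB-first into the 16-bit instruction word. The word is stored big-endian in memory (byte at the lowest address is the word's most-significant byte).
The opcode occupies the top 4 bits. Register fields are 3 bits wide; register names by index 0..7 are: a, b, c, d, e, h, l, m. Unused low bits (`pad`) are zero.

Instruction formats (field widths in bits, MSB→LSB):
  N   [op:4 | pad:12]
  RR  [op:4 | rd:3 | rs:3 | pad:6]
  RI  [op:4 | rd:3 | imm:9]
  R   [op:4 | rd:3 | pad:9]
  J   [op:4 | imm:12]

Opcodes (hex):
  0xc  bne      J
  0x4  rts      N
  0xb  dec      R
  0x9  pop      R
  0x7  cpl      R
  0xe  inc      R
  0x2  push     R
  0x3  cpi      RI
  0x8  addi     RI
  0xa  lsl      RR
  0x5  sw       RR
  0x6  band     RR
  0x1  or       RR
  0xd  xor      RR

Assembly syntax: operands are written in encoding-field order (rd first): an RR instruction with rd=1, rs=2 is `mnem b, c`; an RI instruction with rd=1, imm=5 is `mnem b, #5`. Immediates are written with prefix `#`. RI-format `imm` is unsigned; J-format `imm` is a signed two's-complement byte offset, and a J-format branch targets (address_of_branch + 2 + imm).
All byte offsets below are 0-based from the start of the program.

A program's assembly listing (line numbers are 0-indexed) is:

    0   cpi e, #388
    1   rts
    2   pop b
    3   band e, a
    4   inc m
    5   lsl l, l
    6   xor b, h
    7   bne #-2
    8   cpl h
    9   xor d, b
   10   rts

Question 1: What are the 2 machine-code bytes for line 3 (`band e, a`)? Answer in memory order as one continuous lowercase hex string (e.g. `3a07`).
6800

line 3 (band): pack op=0x6:4|rd=4:3|rs=0:3|pad=0:6 = 0x6800; big→ 68 00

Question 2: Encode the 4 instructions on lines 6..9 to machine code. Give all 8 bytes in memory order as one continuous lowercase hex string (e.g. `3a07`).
L6: xor op=0xd:4|rd=1:3|rs=5:3|pad=0:6 ⇒ 0xd340 ⇒ big d3 40
L7: bne op=0xc:4|imm=-2:12 ⇒ 0xcffe ⇒ big cf fe
L8: cpl op=0x7:4|rd=5:3|pad=0:9 ⇒ 0x7a00 ⇒ big 7a 00
L9: xor op=0xd:4|rd=3:3|rs=1:3|pad=0:6 ⇒ 0xd640 ⇒ big d6 40

d340cffe7a00d640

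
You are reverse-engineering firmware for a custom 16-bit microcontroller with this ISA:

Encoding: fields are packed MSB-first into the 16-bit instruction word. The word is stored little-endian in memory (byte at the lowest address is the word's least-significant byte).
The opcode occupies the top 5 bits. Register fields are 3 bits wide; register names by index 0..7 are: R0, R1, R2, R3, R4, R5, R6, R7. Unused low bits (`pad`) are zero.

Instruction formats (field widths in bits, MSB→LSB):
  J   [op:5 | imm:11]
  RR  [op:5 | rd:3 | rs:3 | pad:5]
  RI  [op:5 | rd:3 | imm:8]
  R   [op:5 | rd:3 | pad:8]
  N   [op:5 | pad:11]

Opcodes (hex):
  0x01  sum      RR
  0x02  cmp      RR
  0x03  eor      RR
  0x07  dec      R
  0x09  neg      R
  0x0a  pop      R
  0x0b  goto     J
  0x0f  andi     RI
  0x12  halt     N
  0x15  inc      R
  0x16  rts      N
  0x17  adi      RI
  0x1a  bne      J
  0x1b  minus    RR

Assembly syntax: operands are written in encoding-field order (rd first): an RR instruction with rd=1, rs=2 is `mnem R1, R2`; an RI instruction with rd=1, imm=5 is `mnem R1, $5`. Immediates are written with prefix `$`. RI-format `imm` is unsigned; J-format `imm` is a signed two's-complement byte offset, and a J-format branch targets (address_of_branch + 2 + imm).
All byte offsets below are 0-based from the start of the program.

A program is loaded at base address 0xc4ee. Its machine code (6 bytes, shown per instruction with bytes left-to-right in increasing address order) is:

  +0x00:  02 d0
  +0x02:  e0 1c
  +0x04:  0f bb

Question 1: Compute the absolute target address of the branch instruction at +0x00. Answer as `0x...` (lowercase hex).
0xc4f2

+0x00: 02 d0 ⇒ word 0xd002 (little)
  opcode bits[15:11]=0x1a: bne/J
  [10:0] imm=2 = $2
  target = base 0xc4ee + off 0x00 + 2 + imm 2 = 0xc4f2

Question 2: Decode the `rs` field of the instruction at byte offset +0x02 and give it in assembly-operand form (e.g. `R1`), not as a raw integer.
+0x02: e0 1c ⇒ word 0x1ce0 (little)
  top 5b → 0x3 → eor [RR]
  rd@[10:8]=0x4 ⇒ R4
  rs@[7:5]=0x7 ⇒ R7

R7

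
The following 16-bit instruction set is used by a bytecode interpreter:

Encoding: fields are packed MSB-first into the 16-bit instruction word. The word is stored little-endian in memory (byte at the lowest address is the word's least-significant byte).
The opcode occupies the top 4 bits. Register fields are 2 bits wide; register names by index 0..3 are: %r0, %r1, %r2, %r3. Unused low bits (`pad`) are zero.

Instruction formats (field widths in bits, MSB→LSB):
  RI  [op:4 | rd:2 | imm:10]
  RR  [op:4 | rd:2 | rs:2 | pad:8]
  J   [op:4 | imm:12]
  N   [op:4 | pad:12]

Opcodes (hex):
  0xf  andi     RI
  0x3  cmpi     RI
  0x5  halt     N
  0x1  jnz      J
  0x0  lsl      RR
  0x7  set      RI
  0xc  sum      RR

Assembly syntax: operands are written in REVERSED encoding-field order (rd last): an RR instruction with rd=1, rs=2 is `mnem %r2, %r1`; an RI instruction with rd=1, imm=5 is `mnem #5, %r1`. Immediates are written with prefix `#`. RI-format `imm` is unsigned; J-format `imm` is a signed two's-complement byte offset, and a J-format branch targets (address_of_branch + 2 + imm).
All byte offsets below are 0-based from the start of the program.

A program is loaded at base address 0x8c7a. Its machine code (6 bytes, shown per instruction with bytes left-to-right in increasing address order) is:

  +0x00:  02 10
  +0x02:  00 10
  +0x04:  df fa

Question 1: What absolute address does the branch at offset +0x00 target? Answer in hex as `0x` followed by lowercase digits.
0x8c7e

off 0x00: read 02 10 as little → 0x1002
  opcode bits[15:12]=0x1: jnz/J
  imm@[11:0]=0x2 ⇒ #2
  target = base 0x8c7a + off 0x00 + 2 + imm 2 = 0x8c7e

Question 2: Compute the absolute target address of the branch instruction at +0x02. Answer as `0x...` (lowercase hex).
@+02  little-endian(00 10) = 0x1000
  top 4b → 0x1 → jnz [J]
  imm: (w>>0)&0xfff=0x0 → #0
  target = base 0x8c7a + off 0x02 + 2 + imm 0 = 0x8c7e

0x8c7e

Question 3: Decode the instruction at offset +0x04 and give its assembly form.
[04] df fa → 0xfadf
  top 4b → 0xf → andi [RI]
  [11:10] rd=2 = %r2
  [9:0] imm=735 = #735

andi #735, %r2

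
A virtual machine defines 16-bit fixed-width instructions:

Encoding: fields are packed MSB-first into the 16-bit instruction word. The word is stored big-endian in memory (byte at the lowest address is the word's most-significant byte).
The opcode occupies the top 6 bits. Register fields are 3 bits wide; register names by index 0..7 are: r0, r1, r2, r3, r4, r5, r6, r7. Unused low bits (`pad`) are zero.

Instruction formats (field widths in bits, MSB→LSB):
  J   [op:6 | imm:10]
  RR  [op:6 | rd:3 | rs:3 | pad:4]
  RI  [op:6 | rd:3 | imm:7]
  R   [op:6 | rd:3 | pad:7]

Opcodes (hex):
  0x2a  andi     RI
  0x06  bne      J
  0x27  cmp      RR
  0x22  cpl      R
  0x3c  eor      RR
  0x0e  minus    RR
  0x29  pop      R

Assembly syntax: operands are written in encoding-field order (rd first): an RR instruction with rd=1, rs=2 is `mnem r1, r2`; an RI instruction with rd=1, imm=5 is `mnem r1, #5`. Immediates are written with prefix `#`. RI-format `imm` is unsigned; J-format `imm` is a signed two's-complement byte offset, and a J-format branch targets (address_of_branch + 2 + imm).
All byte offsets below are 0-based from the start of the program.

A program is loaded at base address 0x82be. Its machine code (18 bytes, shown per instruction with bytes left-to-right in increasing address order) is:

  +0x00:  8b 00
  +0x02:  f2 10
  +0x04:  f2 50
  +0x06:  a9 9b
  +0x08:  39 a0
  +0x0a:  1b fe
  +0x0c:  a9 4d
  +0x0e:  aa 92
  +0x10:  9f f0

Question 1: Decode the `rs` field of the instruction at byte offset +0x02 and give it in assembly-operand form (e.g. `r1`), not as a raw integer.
r1

off 0x02: read f2 10 as big → 0xf210
  top 6b → 0x3c → eor [RR]
  rd@[9:7]=0x4 ⇒ r4
  rs@[6:4]=0x1 ⇒ r1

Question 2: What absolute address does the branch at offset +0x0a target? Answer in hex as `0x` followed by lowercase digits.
off 0x0a: read 1b fe as big → 0x1bfe
  top 6b → 0x6 → bne [J]
  imm@[9:0]=0x3fe (s10→-2) ⇒ #-2
  target = base 0x82be + off 0x0a + 2 + imm -2 = 0x82c8

0x82c8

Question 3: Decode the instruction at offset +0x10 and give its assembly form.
cmp r7, r7

off 0x10: read 9f f0 as big → 0x9ff0
  top 6b → 0x27 → cmp [RR]
  rd@[9:7]=0x7 ⇒ r7
  rs@[6:4]=0x7 ⇒ r7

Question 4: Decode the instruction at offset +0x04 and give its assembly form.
@+04  big-endian(f2 50) = 0xf250
  opcode bits[15:10]=0x3c: eor/RR
  [9:7] rd=4 = r4
  [6:4] rs=5 = r5

eor r4, r5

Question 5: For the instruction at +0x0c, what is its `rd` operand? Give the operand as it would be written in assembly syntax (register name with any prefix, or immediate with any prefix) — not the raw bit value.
r2

@+0c  big-endian(a9 4d) = 0xa94d
  top 6b → 0x2a → andi [RI]
  rd: (w>>7)&0x7=0x2 → r2
  imm: (w>>0)&0x7f=0x4d → #77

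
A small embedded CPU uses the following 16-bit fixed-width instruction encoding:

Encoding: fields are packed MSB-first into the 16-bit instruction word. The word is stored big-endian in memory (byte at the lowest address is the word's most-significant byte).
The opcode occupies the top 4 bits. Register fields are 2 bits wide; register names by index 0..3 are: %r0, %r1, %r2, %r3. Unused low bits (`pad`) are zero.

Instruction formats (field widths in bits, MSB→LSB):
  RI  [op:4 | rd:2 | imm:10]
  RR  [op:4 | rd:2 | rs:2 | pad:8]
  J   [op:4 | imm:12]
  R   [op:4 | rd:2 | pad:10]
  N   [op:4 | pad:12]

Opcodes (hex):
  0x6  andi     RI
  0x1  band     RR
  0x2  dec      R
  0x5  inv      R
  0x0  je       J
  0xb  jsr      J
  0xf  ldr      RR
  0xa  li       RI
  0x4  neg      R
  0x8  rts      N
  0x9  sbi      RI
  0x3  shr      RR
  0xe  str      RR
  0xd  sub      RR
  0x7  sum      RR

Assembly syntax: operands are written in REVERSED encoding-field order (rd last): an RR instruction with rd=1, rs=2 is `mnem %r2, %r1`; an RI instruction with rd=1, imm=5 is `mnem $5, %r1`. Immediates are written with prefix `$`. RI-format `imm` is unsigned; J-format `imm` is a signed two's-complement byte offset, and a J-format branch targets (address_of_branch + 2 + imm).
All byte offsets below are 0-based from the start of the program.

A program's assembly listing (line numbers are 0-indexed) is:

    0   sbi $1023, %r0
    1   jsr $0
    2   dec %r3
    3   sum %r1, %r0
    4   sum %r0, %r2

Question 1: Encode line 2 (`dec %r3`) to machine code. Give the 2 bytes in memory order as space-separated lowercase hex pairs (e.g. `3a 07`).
line 2 (dec): pack op=0x2:4|rd=3:2|pad=0:10 = 0x2c00; big→ 2c 00

2c 00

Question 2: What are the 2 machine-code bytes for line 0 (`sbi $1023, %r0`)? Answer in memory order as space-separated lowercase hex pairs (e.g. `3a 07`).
93 ff

0. sbi fields op=0x9:4|rd=0:2|imm=1023:10 → word 93ffh → 93 ff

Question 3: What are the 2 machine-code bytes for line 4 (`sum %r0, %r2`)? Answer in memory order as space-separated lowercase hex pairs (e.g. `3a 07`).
78 00

L4: sum op=0x7:4|rd=2:2|rs=0:2|pad=0:8 ⇒ 0x7800 ⇒ big 78 00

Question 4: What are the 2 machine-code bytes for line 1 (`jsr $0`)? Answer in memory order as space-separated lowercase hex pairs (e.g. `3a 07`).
L1: jsr op=0xb:4|imm=0:12 ⇒ 0xb000 ⇒ big b0 00

b0 00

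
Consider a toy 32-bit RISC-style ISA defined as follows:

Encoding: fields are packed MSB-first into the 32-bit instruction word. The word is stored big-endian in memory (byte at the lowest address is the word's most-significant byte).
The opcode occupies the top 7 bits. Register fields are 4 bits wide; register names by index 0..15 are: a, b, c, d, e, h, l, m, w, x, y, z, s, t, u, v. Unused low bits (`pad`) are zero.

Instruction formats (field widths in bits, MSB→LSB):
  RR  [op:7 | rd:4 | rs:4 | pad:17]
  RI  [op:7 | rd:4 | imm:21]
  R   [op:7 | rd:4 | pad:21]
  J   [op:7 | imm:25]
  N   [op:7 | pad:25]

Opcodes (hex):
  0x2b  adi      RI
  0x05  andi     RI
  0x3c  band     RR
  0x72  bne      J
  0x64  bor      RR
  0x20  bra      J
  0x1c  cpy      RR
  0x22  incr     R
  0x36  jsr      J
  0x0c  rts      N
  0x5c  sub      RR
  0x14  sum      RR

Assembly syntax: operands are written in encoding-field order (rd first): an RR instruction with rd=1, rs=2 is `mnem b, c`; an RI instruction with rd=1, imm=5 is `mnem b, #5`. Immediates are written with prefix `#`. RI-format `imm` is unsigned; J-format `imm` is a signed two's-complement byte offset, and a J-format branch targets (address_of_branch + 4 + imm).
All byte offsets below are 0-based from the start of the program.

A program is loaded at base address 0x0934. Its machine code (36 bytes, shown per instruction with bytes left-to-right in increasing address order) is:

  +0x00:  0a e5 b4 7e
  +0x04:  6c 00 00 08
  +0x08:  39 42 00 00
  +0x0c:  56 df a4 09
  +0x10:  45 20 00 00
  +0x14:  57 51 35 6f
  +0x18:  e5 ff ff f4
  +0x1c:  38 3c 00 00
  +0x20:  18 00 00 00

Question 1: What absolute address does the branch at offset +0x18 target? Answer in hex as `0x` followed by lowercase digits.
@+18  big-endian(e5 ff ff f4) = 0xe5fffff4
  opcode bits[31:25]=0x72: bne/J
  imm@[24:0]=0x1fffff4 (s25→-12) ⇒ #-12
  target = base 0x0934 + off 0x18 + 4 + imm -12 = 0x0944

0x0944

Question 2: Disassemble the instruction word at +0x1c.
cpy b, u

[1c] 38 3c 00 00 → 0x383c0000
  top 7b → 0x1c → cpy [RR]
  [24:21] rd=1 = b
  [20:17] rs=14 = u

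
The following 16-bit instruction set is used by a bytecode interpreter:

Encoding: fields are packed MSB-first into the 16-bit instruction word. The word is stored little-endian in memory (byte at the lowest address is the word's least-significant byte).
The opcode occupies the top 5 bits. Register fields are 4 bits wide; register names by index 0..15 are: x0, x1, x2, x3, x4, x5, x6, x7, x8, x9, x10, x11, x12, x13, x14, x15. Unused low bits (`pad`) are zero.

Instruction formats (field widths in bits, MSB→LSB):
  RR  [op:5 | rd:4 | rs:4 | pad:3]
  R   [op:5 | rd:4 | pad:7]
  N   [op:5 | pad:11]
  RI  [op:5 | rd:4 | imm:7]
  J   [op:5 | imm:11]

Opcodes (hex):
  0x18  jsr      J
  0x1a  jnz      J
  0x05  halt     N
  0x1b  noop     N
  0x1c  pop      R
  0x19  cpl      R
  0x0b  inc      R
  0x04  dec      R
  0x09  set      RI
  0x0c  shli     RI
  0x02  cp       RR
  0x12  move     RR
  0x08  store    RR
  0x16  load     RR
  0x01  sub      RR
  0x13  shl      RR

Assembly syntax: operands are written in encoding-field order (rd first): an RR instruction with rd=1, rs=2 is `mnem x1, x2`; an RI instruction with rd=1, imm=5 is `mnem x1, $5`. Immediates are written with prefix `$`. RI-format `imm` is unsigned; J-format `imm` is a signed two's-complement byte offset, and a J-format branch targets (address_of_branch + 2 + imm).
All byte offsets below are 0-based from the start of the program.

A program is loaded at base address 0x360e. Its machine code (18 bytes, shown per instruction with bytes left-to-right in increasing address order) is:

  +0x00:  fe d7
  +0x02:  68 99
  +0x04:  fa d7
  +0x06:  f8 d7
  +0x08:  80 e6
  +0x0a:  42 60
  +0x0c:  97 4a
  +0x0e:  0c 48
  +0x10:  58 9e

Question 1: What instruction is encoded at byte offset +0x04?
off 0x04: read fa d7 as little → 0xd7fa
  top 5b → 0x1a → jnz [J]
  imm@[10:0]=0x7fa (s11→-6) ⇒ $-6

jnz $-6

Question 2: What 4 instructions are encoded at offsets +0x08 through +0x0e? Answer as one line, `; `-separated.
off 0x08: read 80 e6 as little → 0xe680
  opcode bits[15:11]=0x1c: pop/R
  [10:7] rd=13 = x13
off 0x0a: read 42 60 as little → 0x6042
  opcode bits[15:11]=0xc: shli/RI
  [10:7] rd=0 = x0
  [6:0] imm=66 = $66
off 0x0c: read 97 4a as little → 0x4a97
  opcode bits[15:11]=0x9: set/RI
  [10:7] rd=5 = x5
  [6:0] imm=23 = $23
off 0x0e: read 0c 48 as little → 0x480c
  opcode bits[15:11]=0x9: set/RI
  [10:7] rd=0 = x0
  [6:0] imm=12 = $12

pop x13; shli x0, $66; set x5, $23; set x0, $12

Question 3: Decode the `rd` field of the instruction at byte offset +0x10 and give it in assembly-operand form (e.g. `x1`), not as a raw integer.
x12

[10] 58 9e → 0x9e58
  opcode bits[15:11]=0x13: shl/RR
  rd: (w>>7)&0xf=0xc → x12
  rs: (w>>3)&0xf=0xb → x11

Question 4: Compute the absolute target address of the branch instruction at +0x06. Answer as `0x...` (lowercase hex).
[06] f8 d7 → 0xd7f8
  op=0xd7f8>>11=0x1a ⇒ jnz (J)
  imm@[10:0]=0x7f8 (s11→-8) ⇒ $-8
  target = base 0x360e + off 0x06 + 2 + imm -8 = 0x360e

0x360e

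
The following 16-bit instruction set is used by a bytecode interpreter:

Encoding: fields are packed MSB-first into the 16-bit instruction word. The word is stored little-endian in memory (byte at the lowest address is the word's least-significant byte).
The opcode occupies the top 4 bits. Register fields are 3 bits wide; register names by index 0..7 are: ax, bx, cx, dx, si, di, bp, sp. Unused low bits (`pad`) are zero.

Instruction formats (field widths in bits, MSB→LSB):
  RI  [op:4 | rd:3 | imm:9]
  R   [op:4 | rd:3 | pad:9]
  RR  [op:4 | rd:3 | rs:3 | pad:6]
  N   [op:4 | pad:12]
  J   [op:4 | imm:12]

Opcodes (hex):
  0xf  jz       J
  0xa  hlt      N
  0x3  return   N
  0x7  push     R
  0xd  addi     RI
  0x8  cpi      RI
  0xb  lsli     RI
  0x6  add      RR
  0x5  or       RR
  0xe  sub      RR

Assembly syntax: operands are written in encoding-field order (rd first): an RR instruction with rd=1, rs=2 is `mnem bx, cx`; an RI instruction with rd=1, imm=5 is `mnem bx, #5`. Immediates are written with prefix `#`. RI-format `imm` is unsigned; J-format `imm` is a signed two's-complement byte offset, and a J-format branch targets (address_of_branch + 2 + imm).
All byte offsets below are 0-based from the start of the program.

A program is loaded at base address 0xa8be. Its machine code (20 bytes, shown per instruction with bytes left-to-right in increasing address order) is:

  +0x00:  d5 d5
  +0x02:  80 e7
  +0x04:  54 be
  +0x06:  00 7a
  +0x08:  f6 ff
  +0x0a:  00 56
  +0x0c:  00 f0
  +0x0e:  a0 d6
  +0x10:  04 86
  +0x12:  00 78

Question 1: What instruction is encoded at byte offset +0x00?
[00] d5 d5 → 0xd5d5
  top 4b → 0xd → addi [RI]
  rd@[11:9]=0x2 ⇒ cx
  imm@[8:0]=0x1d5 ⇒ #469

addi cx, #469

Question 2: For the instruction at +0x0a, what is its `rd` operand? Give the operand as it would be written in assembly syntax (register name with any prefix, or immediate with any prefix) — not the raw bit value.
+0x0a: 00 56 ⇒ word 0x5600 (little)
  opcode bits[15:12]=0x5: or/RR
  rd@[11:9]=0x3 ⇒ dx
  rs@[8:6]=0x0 ⇒ ax

dx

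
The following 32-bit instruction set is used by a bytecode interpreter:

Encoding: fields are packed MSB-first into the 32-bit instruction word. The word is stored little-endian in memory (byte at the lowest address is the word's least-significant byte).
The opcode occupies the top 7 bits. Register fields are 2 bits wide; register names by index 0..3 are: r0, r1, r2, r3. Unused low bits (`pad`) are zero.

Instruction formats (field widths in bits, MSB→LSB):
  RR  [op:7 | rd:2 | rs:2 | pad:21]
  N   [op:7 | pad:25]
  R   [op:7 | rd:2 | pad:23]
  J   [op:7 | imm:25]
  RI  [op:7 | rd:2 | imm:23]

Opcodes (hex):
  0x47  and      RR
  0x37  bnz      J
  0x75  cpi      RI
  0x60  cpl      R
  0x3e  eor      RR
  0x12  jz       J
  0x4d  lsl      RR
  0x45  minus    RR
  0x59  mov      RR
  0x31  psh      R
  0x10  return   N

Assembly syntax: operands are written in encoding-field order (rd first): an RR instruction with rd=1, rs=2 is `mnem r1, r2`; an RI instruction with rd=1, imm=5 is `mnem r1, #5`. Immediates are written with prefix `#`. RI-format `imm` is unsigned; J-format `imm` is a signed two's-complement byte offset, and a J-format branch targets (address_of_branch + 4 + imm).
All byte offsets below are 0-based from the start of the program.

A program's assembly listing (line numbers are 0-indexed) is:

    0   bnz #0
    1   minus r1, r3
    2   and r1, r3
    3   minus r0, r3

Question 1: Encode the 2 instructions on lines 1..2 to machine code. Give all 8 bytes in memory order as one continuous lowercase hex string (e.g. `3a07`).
0000e08a0000e08e

1. minus fields op=0x45:7|rd=1:2|rs=3:2|pad=0:21 → word 8ae00000h → 00 00 e0 8a
2. and fields op=0x47:7|rd=1:2|rs=3:2|pad=0:21 → word 8ee00000h → 00 00 e0 8e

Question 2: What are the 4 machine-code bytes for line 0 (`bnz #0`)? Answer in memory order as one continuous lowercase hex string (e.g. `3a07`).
0000006e

line 0 (bnz): pack op=0x37:7|imm=0:25 = 0x6e000000; little→ 00 00 00 6e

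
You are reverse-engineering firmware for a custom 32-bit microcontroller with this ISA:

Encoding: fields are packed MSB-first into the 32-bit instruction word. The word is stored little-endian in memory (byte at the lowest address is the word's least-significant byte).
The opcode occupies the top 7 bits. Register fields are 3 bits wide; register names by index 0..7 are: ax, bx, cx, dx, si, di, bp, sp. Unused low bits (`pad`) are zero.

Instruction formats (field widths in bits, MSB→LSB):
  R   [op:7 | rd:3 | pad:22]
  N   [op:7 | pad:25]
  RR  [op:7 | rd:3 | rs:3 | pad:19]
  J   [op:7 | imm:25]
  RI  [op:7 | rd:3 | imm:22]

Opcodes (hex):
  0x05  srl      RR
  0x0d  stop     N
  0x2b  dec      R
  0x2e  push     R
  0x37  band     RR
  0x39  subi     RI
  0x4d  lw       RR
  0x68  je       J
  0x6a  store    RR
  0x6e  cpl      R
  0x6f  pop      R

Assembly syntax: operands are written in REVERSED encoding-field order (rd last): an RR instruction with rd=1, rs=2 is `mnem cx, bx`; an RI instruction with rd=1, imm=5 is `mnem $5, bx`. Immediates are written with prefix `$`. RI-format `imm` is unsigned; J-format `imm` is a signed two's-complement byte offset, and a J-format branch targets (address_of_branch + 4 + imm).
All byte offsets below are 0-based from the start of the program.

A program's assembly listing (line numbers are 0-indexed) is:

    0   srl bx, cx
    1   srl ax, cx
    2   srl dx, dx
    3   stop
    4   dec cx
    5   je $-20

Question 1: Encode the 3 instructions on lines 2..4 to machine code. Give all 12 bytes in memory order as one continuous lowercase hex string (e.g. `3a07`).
0000d80a0000001a00008056

line 2 (srl): pack op=0x5:7|rd=3:3|rs=3:3|pad=0:19 = 0x0ad80000; little→ 00 00 d8 0a
line 3 (stop): pack op=0xd:7|pad=0:25 = 0x1a000000; little→ 00 00 00 1a
line 4 (dec): pack op=0x2b:7|rd=2:3|pad=0:22 = 0x56800000; little→ 00 00 80 56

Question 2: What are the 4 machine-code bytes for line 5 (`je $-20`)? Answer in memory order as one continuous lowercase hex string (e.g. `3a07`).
line 5 (je): pack op=0x68:7|imm=-20:25 = 0xd1ffffec; little→ ec ff ff d1

ecffffd1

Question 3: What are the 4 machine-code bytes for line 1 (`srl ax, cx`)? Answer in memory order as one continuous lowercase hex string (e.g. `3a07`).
0000800a

line 1 (srl): pack op=0x5:7|rd=2:3|rs=0:3|pad=0:19 = 0x0a800000; little→ 00 00 80 0a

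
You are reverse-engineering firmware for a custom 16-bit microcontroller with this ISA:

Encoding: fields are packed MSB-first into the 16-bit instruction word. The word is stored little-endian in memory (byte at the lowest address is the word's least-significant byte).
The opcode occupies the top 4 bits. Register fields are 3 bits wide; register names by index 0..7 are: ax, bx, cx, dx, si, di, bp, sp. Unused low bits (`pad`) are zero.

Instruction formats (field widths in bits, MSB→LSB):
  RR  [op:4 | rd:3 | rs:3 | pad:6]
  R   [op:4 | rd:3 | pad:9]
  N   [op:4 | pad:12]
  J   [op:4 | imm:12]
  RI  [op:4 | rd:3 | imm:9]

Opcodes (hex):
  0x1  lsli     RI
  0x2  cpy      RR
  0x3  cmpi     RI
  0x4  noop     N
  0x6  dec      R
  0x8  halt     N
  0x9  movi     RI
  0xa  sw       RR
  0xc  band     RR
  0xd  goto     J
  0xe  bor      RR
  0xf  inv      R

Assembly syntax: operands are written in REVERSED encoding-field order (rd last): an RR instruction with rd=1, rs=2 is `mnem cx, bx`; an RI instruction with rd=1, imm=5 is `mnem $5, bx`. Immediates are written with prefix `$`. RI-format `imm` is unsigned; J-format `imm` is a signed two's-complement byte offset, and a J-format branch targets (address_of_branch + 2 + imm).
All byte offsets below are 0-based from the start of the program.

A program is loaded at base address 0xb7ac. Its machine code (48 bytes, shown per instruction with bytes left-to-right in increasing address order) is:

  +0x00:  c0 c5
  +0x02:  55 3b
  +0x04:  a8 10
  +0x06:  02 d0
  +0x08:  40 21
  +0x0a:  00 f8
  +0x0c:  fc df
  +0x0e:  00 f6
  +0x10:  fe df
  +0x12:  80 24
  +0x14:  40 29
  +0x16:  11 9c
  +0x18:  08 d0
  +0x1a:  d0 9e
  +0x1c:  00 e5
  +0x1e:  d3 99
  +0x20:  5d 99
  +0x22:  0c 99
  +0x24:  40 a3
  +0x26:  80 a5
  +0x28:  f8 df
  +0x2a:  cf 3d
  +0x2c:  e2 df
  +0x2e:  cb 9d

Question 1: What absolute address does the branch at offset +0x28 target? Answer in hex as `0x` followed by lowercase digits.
[28] f8 df → 0xdff8
  op=0xdff8>>12=0xd ⇒ goto (J)
  [11:0] imm=4088 (s12→-8) = $-8
  target = base 0xb7ac + off 0x28 + 2 + imm -8 = 0xb7ce

0xb7ce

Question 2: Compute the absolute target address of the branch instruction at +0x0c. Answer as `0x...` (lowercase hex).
0xb7b6

[0c] fc df → 0xdffc
  op=0xdffc>>12=0xd ⇒ goto (J)
  imm@[11:0]=0xffc (s12→-4) ⇒ $-4
  target = base 0xb7ac + off 0x0c + 2 + imm -4 = 0xb7b6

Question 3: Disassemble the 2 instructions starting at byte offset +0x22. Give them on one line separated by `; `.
movi $268, si; sw di, bx

+0x22: 0c 99 ⇒ word 0x990c (little)
  top 4b → 0x9 → movi [RI]
  rd: (w>>9)&0x7=0x4 → si
  imm: (w>>0)&0x1ff=0x10c → $268
+0x24: 40 a3 ⇒ word 0xa340 (little)
  top 4b → 0xa → sw [RR]
  rd: (w>>9)&0x7=0x1 → bx
  rs: (w>>6)&0x7=0x5 → di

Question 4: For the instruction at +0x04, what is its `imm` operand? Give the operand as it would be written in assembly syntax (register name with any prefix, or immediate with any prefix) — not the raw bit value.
[04] a8 10 → 0x10a8
  opcode bits[15:12]=0x1: lsli/RI
  [11:9] rd=0 = ax
  [8:0] imm=168 = $168

$168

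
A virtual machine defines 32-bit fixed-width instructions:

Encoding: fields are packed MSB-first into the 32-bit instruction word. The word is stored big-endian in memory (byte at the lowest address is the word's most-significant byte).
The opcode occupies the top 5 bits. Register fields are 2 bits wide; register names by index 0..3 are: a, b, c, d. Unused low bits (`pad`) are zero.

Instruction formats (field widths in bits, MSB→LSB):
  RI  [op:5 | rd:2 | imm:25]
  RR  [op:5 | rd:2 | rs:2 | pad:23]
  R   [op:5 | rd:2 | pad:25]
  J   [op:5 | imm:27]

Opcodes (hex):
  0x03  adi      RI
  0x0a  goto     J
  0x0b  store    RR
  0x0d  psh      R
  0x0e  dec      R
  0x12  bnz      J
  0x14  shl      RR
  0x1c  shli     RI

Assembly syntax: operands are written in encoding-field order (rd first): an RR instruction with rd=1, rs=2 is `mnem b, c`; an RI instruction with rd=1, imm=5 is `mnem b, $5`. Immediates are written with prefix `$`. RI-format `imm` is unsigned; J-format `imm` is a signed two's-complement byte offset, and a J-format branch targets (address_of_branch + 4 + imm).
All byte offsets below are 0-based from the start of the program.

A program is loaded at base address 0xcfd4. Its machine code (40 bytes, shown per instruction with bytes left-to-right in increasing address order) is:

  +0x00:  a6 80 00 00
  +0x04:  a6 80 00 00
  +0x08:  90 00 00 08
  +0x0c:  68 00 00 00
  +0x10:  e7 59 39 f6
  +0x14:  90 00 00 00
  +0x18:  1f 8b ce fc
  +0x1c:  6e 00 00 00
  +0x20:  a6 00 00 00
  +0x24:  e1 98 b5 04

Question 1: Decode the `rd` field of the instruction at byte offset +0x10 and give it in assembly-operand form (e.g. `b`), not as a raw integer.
d

off 0x10: read e7 59 39 f6 as big → 0xe75939f6
  top 5b → 0x1c → shli [RI]
  rd: (w>>25)&0x3=0x3 → d
  imm: (w>>0)&0x1ffffff=0x15939f6 → $22624758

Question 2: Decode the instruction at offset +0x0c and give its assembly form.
psh a

@+0c  big-endian(68 00 00 00) = 0x68000000
  top 5b → 0xd → psh [R]
  rd: (w>>25)&0x3=0x0 → a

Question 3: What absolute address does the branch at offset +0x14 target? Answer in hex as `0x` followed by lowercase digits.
+0x14: 90 00 00 00 ⇒ word 0x90000000 (big)
  opcode bits[31:27]=0x12: bnz/J
  [26:0] imm=0 = $0
  target = base 0xcfd4 + off 0x14 + 4 + imm 0 = 0xcfec

0xcfec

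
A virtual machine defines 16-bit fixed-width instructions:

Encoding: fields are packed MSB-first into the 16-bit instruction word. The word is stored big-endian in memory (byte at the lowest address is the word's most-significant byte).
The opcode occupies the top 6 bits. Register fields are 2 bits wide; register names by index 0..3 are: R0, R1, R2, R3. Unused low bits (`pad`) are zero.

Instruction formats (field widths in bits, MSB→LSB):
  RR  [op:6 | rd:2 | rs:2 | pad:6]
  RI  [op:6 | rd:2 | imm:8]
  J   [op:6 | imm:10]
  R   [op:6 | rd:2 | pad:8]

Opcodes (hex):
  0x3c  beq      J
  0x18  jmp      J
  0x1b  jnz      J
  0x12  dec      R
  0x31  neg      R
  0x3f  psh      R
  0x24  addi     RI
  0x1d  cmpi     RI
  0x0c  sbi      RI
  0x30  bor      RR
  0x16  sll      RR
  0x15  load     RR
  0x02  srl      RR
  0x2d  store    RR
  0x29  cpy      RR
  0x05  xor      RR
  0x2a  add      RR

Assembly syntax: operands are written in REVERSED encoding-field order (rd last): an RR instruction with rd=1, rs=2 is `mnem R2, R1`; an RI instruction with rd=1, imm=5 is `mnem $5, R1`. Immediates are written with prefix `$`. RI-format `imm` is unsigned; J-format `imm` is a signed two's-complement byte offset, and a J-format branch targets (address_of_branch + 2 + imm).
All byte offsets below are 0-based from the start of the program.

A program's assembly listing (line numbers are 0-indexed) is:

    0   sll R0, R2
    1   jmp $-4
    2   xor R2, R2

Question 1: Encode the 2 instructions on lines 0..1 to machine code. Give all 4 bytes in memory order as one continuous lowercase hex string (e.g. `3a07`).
5a0063fc

line 0 (sll): pack op=0x16:6|rd=2:2|rs=0:2|pad=0:6 = 0x5a00; big→ 5a 00
line 1 (jmp): pack op=0x18:6|imm=-4:10 = 0x63fc; big→ 63 fc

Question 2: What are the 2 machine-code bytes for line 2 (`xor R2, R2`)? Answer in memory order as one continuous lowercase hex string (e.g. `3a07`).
1680

line 2 (xor): pack op=0x5:6|rd=2:2|rs=2:2|pad=0:6 = 0x1680; big→ 16 80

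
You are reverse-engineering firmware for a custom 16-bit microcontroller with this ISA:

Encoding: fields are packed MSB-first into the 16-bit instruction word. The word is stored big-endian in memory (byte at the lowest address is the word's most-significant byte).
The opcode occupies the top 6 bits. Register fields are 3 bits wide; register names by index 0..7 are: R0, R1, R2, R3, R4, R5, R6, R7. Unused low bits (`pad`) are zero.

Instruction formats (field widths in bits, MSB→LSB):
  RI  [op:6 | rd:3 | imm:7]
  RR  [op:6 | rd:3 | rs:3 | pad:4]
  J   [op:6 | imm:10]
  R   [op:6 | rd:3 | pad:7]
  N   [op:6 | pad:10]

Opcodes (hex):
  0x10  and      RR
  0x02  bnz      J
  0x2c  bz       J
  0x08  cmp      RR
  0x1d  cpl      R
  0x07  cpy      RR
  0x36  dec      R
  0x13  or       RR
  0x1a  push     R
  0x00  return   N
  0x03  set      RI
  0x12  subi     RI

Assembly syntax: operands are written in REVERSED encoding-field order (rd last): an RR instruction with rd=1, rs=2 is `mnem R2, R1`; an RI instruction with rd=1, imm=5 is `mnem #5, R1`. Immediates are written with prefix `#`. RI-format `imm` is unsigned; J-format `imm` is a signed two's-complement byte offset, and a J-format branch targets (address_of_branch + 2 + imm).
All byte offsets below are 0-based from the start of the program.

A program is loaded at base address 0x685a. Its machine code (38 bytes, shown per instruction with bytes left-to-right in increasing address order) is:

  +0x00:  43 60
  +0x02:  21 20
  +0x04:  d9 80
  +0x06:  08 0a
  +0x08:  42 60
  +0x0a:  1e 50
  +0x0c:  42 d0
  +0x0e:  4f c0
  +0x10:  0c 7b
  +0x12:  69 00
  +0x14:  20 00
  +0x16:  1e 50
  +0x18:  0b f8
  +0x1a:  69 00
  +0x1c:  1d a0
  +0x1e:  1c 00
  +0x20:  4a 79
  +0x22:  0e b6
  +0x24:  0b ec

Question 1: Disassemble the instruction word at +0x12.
+0x12: 69 00 ⇒ word 0x6900 (big)
  top 6b → 0x1a → push [R]
  rd: (w>>7)&0x7=0x2 → R2

push R2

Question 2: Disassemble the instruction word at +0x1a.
push R2

@+1a  big-endian(69 00) = 0x6900
  op=0x6900>>10=0x1a ⇒ push (R)
  rd: (w>>7)&0x7=0x2 → R2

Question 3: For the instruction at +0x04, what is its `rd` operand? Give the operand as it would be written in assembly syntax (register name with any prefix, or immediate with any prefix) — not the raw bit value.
@+04  big-endian(d9 80) = 0xd980
  top 6b → 0x36 → dec [R]
  rd: (w>>7)&0x7=0x3 → R3

R3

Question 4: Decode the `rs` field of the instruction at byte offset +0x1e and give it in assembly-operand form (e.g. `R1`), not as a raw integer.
R0

off 0x1e: read 1c 00 as big → 0x1c00
  opcode bits[15:10]=0x7: cpy/RR
  [9:7] rd=0 = R0
  [6:4] rs=0 = R0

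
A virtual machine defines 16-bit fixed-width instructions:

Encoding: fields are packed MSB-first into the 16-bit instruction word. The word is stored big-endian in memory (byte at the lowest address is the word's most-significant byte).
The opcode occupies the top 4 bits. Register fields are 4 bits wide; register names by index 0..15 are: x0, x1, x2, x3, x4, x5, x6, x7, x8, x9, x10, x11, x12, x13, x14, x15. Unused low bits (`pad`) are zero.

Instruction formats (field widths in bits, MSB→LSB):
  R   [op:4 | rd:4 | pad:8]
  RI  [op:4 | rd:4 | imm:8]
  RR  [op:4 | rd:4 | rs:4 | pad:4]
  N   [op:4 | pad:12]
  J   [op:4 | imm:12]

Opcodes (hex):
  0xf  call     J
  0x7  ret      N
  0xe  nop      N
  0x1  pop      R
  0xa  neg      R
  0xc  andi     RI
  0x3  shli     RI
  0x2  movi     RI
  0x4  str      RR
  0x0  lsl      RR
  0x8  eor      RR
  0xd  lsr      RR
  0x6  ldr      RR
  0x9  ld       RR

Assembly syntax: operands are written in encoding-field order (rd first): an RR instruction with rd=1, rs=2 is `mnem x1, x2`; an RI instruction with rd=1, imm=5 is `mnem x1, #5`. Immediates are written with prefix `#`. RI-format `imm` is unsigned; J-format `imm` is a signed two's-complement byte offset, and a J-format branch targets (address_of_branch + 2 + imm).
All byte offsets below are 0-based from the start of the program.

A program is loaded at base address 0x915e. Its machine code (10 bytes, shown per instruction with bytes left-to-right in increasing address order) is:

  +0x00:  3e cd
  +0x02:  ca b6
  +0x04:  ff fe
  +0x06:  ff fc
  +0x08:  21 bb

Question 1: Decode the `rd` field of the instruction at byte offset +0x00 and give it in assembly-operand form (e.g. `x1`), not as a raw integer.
x14

+0x00: 3e cd ⇒ word 0x3ecd (big)
  top 4b → 0x3 → shli [RI]
  rd: (w>>8)&0xf=0xe → x14
  imm: (w>>0)&0xff=0xcd → #205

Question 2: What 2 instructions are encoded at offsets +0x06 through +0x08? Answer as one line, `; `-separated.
call #-4; movi x1, #187

[06] ff fc → 0xfffc
  op=0xfffc>>12=0xf ⇒ call (J)
  imm: (w>>0)&0xfff=0xffc (s12→-4) → #-4
[08] 21 bb → 0x21bb
  op=0x21bb>>12=0x2 ⇒ movi (RI)
  rd: (w>>8)&0xf=0x1 → x1
  imm: (w>>0)&0xff=0xbb → #187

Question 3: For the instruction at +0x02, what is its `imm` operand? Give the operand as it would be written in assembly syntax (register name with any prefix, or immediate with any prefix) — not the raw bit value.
[02] ca b6 → 0xcab6
  top 4b → 0xc → andi [RI]
  rd: (w>>8)&0xf=0xa → x10
  imm: (w>>0)&0xff=0xb6 → #182

#182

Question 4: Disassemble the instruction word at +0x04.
call #-2

off 0x04: read ff fe as big → 0xfffe
  op=0xfffe>>12=0xf ⇒ call (J)
  imm@[11:0]=0xffe (s12→-2) ⇒ #-2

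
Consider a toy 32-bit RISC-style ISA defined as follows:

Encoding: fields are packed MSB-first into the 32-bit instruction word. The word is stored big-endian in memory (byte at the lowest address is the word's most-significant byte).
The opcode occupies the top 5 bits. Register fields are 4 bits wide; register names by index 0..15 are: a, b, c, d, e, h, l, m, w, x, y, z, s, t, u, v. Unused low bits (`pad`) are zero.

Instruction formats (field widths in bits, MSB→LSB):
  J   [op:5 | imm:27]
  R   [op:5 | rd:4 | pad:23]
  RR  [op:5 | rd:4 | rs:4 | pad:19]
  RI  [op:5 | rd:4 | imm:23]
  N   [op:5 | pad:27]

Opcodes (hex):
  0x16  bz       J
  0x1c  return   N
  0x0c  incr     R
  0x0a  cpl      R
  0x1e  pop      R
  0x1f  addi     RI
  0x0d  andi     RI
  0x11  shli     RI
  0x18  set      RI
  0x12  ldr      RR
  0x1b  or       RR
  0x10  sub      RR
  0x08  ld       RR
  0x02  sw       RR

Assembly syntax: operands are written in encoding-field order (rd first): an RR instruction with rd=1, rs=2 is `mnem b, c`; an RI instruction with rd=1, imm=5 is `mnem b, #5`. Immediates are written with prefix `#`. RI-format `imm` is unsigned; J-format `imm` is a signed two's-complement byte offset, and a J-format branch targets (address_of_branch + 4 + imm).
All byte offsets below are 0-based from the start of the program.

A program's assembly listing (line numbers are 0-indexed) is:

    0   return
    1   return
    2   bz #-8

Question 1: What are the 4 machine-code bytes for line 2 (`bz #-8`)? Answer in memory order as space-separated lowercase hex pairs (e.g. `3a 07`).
b7 ff ff f8

line 2 (bz): pack op=0x16:5|imm=-8:27 = 0xb7fffff8; big→ b7 ff ff f8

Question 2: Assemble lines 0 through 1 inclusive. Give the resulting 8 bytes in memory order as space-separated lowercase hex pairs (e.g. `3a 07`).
e0 00 00 00 e0 00 00 00

line 0 (return): pack op=0x1c:5|pad=0:27 = 0xe0000000; big→ e0 00 00 00
line 1 (return): pack op=0x1c:5|pad=0:27 = 0xe0000000; big→ e0 00 00 00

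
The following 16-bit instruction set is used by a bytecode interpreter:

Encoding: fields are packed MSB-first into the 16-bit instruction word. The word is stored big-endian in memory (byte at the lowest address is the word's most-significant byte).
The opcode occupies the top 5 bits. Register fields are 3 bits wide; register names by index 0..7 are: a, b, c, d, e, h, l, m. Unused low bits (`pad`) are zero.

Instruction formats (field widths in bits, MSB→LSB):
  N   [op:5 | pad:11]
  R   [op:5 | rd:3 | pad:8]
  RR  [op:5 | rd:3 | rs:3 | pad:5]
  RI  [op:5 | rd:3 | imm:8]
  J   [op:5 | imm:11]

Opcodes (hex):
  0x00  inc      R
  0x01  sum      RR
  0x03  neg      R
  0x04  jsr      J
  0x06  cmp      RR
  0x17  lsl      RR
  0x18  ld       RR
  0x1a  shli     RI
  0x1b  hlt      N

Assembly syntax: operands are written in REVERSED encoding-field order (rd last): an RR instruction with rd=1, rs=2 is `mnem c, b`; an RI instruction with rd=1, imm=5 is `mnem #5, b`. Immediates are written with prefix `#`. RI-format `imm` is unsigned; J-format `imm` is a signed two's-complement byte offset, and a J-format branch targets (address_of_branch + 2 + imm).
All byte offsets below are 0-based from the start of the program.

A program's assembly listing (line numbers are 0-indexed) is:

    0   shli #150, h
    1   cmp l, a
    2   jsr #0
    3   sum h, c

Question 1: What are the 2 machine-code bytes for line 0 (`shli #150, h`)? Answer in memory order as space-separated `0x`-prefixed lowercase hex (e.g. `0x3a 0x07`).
0. shli fields op=0x1a:5|rd=5:3|imm=150:8 → word d596h → d5 96

0xd5 0x96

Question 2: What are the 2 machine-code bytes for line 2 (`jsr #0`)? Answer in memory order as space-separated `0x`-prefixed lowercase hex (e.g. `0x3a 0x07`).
line 2 (jsr): pack op=0x4:5|imm=0:11 = 0x2000; big→ 20 00

0x20 0x00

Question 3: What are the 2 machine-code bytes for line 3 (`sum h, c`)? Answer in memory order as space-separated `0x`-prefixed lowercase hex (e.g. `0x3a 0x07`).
0x0a 0xa0

3. sum fields op=0x1:5|rd=2:3|rs=5:3|pad=0:5 → word 0aa0h → 0a a0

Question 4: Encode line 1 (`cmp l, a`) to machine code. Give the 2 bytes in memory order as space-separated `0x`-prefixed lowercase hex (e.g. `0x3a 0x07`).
0x30 0xc0

L1: cmp op=0x6:5|rd=0:3|rs=6:3|pad=0:5 ⇒ 0x30c0 ⇒ big 30 c0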